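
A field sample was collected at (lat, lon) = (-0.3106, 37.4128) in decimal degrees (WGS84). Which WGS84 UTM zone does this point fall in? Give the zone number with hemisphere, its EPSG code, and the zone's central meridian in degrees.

Zone 37S (EPSG:32737), central meridian 39°

UTM zone = ⌊(λ + 180)/6⌋ + 1; 37.4128° ∈ [36°, 42°) → zone 37.
Hemisphere: S (φ < 0).
Central meridian λ₀ = 6×37 − 183 = 39°.
EPSG code: 32737.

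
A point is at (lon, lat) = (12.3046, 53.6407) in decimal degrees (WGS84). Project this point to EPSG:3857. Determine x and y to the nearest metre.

Web Mercator is spherical with R = a = 6378137 m.
x = R·λ = 6378137 × 0.214755783 = 1369741.806 m.
y = R·ln tan(π/4 + φ/2) = 6378137 × 1.113554118 = 7102400.721 m.

x 1369742 m, y 7102401 m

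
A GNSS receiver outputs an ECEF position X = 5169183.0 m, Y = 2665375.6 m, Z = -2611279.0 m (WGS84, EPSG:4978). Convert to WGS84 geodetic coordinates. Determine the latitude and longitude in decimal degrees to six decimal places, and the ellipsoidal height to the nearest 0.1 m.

lat -24.323700°, lon 27.276900°, h 688.0 m

λ = atan2(Y, X) = 27.27690012°; p = √(X²+Y²) = 5815898.9 m.
Bowring's method on WGS84 (a = 6378137 m, b = 6356752.314 m) gives φ = -24.32370049°, h = 687.981 m.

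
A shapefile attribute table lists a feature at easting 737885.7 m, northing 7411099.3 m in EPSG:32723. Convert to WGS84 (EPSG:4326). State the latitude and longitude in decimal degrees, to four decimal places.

lat -23.3926°, lon -42.6724°

Zone 23S: λ₀ = -45°, k₀ = 0.9996, false easting 500000 m, false northing 10000000 m.
Meridian distance M = (N − FN)/k₀ = -2589936.7 m.
Inverse transverse Mercator on WGS84 gives φ = -23.39259998°, λ = -42.67239977°.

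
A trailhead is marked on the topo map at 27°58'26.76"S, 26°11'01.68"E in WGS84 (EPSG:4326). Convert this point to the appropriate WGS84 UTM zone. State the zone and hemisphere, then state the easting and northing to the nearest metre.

Longitude 26.1838° lies in the 6° band [24°, 30°), giving zone 35; latitude is south of the equator, so 35S.
Zone 35 central meridian λ₀ = 6×35 − 183 = 27°; Δλ = -0.8162°.
Transverse Mercator on WGS84 with k₀ = 0.9996 gives E = 419728.446 m, N = 6905398.496 m.

Zone 35S: E 419728 m, N 6905398 m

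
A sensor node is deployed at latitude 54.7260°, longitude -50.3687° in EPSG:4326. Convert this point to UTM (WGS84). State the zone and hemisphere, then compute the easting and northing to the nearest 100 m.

Zone 22N: E 540700 m, N 6064500 m

Longitude -50.3687° lies in the 6° band [-54°, -48°), giving zone 22; latitude is north of the equator, so 22N.
Zone 22 central meridian λ₀ = 6×22 − 183 = -51°; Δλ = +0.6313°.
Transverse Mercator on WGS84 with k₀ = 0.9996 gives E = 540657.788 m, N = 6064484.534 m.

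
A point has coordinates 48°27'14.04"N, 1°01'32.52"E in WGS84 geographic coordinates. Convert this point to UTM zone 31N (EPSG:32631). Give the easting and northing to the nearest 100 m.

E 354000 m, N 5368600 m

Zone 31 central meridian λ₀ = 6×31 − 183 = 3°; Δλ = -1.9743°.
Transverse Mercator on WGS84 with k₀ = 0.9996 gives E = 354026.051 m, N = 5368633.951 m.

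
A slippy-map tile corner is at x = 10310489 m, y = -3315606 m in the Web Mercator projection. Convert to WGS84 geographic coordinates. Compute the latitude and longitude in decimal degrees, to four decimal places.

R = 6378137 m. λ = x/R = 92.62069855°.
φ = 2·arctan(exp(y/R)) − 90° = 2·arctan(0.59462) − 90° = -28.52720221°.

lat -28.5272°, lon 92.6207°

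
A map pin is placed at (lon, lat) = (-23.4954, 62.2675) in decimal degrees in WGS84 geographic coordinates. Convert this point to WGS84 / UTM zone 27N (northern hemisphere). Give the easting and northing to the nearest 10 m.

E 370470 m, N 6906480 m

Zone 27 central meridian λ₀ = 6×27 − 183 = -21°; Δλ = -2.4954°.
Transverse Mercator on WGS84 with k₀ = 0.9996 gives E = 370468.326 m, N = 6906477.785 m.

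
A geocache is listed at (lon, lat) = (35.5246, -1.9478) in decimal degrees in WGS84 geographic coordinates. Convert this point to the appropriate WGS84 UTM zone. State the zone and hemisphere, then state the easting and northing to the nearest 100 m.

Zone 36S: E 780900 m, N 9784500 m

Longitude 35.5246° lies in the 6° band [30°, 36°), giving zone 36; latitude is south of the equator, so 36S.
Zone 36 central meridian λ₀ = 6×36 − 183 = 33°; Δλ = +2.5246°.
Transverse Mercator on WGS84 with k₀ = 0.9996 gives E = 780854.838 m, N = 9784498.330 m.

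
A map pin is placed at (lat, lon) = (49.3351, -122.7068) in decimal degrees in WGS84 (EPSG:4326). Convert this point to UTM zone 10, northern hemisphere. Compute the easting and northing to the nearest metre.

E 521301 m, N 5464750 m

Zone 10 central meridian λ₀ = 6×10 − 183 = -123°; Δλ = +0.2932°.
Transverse Mercator on WGS84 with k₀ = 0.9996 gives E = 521301.137 m, N = 5464749.687 m.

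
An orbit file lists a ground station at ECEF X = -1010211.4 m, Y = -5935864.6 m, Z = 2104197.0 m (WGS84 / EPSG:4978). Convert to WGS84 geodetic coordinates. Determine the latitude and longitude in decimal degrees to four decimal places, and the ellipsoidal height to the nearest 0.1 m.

λ = atan2(Y, X) = -99.65849974°; p = √(X²+Y²) = 6021213.8 m.
Bowring's method on WGS84 (a = 6378137 m, b = 6356752.314 m) gives φ = 19.38280032°, h = 2496.901 m.

lat 19.3828°, lon -99.6585°, h 2496.9 m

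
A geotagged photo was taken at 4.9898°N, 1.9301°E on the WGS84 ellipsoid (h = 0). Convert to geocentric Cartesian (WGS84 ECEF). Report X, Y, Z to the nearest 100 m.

WGS84: a = 6378137 m, e² = 0.006694380; N(φ) = a/√(1−e²sin²φ) = 6378298.515 m.
X = (N+h)·cosφ·cosλ = 6350521.078 m; Y = (N+h)·cosφ·sinλ = 214008.420 m; Z = (N(1−e²)+h)·sinφ = 551060.300 m.

X 6350500 m, Y 214000 m, Z 551100 m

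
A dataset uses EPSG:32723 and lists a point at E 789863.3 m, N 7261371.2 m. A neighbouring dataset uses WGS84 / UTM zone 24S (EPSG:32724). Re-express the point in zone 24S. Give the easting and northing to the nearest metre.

UTM 23S → geographic: φ = -24.73490003°, λ = -42.13440006°.
UTM 24S (λ₀ = -39°) forward: E = 182929.839 m, N = 7260774.585 m.

E 182930 m, N 7260775 m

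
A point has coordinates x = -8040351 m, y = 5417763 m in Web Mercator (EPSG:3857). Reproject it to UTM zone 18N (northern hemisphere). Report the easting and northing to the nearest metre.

E 723421 m, N 4841300 m

Web Mercator inverse (R = 6378137 m) → φ = 43.69110016°, λ = -72.22770193°.
UTM 18N forward: E = 723420.562 m, N = 4841300.186 m.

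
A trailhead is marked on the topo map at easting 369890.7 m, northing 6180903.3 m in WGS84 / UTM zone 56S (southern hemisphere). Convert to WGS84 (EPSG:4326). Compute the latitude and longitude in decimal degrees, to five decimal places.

lat -34.50530°, lon 151.58270°

Zone 56S: λ₀ = 153°, k₀ = 0.9996, false easting 500000 m, false northing 10000000 m.
Meridian distance M = (N − FN)/k₀ = -3820624.9 m.
Inverse transverse Mercator on WGS84 gives φ = -34.50530036°, λ = 151.58269997°.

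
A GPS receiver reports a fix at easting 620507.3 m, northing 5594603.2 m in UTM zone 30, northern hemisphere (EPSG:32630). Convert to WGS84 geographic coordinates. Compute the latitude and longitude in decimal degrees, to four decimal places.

lat 50.4910°, lon -1.3011°

Zone 30N: λ₀ = -3°, k₀ = 0.9996, false easting 500000 m.
Meridian distance M = (N − FN)/k₀ = 5596841.9 m.
Inverse transverse Mercator on WGS84 gives φ = 50.49099963°, λ = -1.30110059°.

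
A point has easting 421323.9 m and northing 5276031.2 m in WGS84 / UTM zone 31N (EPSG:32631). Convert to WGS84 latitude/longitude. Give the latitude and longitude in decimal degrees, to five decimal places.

lat 47.63290°, lon 1.95270°

Zone 31N: λ₀ = 3°, k₀ = 0.9996, false easting 500000 m.
Meridian distance M = (N − FN)/k₀ = 5278142.5 m.
Inverse transverse Mercator on WGS84 gives φ = 47.63290008°, λ = 1.95269995°.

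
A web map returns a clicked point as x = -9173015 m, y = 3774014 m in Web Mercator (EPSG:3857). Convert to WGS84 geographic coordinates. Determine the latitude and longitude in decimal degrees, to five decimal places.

R = 6378137 m. λ = x/R = -82.40259576°.
φ = 2·arctan(exp(y/R)) − 90° = 2·arctan(1.80708) − 90° = 32.08150358°.

lat 32.08150°, lon -82.40260°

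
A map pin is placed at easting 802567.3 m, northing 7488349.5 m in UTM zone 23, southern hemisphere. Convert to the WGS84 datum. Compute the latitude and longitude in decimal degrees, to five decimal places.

lat -22.68500°, lon -42.05530°

Zone 23S: λ₀ = -45°, k₀ = 0.9996, false easting 500000 m, false northing 10000000 m.
Meridian distance M = (N − FN)/k₀ = -2512655.6 m.
Inverse transverse Mercator on WGS84 gives φ = -22.68500033°, λ = -42.05529973°.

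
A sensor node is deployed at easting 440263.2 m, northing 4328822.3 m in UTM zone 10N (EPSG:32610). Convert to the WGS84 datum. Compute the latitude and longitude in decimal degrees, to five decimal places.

Zone 10N: λ₀ = -123°, k₀ = 0.9996, false easting 500000 m.
Meridian distance M = (N − FN)/k₀ = 4330554.5 m.
Inverse transverse Mercator on WGS84 gives φ = 39.10650002°, λ = -123.69090055°.

lat 39.10650°, lon -123.69090°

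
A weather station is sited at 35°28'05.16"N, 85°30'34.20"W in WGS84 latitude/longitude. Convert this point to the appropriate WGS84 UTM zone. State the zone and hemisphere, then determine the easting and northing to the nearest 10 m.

Zone 16N: E 635240 m, N 3925980 m

Longitude -85.5095° lies in the 6° band [-90°, -84°), giving zone 16; latitude is north of the equator, so 16N.
Zone 16 central meridian λ₀ = 6×16 − 183 = -87°; Δλ = +1.4905°.
Transverse Mercator on WGS84 with k₀ = 0.9996 gives E = 635236.515 m, N = 3925976.396 m.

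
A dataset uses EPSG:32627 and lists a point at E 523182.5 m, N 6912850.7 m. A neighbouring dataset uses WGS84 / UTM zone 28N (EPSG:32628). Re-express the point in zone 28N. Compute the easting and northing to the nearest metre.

E 212749 m, N 6925113 m

UTM 27N → geographic: φ = 62.34640042°, λ = -20.55230015°.
UTM 28N (λ₀ = -15°) forward: E = 212749.219 m, N = 6925112.589 m.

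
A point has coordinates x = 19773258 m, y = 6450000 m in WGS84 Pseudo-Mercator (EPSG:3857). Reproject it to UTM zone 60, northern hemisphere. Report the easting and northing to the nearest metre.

Web Mercator inverse (R = 6378137 m) → φ = 50.02149945°, λ = 177.62619878°.
UTM 60N forward: E = 544857.664 m, N = 5541208.957 m.

E 544858 m, N 5541209 m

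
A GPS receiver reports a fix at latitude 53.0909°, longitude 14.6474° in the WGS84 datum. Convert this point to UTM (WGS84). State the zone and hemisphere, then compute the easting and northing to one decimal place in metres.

Longitude 14.6474° lies in the 6° band [12°, 18°), giving zone 33; latitude is north of the equator, so 33N.
Zone 33 central meridian λ₀ = 6×33 − 183 = 15°; Δλ = -0.3526°.
Transverse Mercator on WGS84 with k₀ = 0.9996 gives E = 476386.653 m, N = 5882440.578 m.

Zone 33N: E 476386.7 m, N 5882440.6 m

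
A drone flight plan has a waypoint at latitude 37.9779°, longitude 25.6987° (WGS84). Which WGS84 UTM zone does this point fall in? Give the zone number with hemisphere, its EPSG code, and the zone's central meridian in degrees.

Zone 35N (EPSG:32635), central meridian 27°

UTM zone = ⌊(λ + 180)/6⌋ + 1; 25.6987° ∈ [24°, 30°) → zone 35.
Hemisphere: N (φ ≥ 0).
Central meridian λ₀ = 6×35 − 183 = 27°.
EPSG code: 32635.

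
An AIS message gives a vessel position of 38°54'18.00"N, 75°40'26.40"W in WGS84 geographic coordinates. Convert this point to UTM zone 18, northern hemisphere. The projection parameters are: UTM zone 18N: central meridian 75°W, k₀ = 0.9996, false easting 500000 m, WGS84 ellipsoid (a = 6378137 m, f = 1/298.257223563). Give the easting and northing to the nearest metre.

Zone 18 central meridian λ₀ = 6×18 − 183 = -75°; Δλ = -0.6740°.
Transverse Mercator on WGS84 with k₀ = 0.9996 gives E = 441558.906 m, N = 4306450.300 m.

E 441559 m, N 4306450 m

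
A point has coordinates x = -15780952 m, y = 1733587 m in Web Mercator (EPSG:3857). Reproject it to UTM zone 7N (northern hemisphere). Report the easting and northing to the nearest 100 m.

E 418200 m, N 1701000 m

Web Mercator inverse (R = 6378137 m) → φ = 15.38479788°, λ = -141.76270380°.
UTM 7N forward: E = 418150.028 m, N = 1701031.606 m.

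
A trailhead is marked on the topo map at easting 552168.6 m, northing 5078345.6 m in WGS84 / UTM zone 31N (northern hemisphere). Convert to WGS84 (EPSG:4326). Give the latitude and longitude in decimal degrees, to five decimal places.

lat 45.85670°, lon 3.67200°

Zone 31N: λ₀ = 3°, k₀ = 0.9996, false easting 500000 m.
Meridian distance M = (N − FN)/k₀ = 5080377.8 m.
Inverse transverse Mercator on WGS84 gives φ = 45.85669980°, λ = 3.67199941°.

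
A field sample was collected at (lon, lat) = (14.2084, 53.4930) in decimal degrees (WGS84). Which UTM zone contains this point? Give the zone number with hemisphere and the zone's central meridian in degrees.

UTM zone = ⌊(λ + 180)/6⌋ + 1; 14.2084° ∈ [12°, 18°) → zone 33.
Hemisphere: N (φ ≥ 0).
Central meridian λ₀ = 6×33 − 183 = 15°.

Zone 33N, central meridian 15°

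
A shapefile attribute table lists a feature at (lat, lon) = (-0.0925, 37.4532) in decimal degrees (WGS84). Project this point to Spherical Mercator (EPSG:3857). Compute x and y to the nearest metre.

Web Mercator is spherical with R = a = 6378137 m.
x = R·λ = 6378137 × 0.653681655 = 4169271.153 m.
y = R·ln tan(π/4 + φ/2) = 6378137 × -0.001614430 = -10297.057 m.

x 4169271 m, y -10297 m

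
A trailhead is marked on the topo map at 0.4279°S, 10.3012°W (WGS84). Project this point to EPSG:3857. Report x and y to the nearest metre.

x -1146724 m, y -47634 m

Web Mercator is spherical with R = a = 6378137 m.
x = R·λ = 6378137 × -0.179789857 = -1146724.339 m.
y = R·ln tan(π/4 + φ/2) = 6378137 × -0.007468333 = -47634.053 m.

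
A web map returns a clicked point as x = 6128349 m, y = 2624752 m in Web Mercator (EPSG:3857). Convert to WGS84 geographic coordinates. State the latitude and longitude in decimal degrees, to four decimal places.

R = 6378137 m. λ = x/R = 55.05189573°.
φ = 2·arctan(exp(y/R)) − 90° = 2·arctan(1.50911) − 90° = 22.93989855°.

lat 22.9399°, lon 55.0519°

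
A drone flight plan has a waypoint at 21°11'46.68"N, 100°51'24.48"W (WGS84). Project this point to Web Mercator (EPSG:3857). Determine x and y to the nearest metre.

Web Mercator is spherical with R = a = 6378137 m.
x = R·λ = 6378137 × -1.760283233 = -11227327.619 m.
y = R·ln tan(π/4 + φ/2) = 6378137 × 0.378684358 = 2415300.717 m.

x -11227328 m, y 2415301 m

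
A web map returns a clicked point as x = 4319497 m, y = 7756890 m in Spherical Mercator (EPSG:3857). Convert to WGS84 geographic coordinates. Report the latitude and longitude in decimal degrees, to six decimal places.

R = 6378137 m. λ = x/R = 38.80270175°.
φ = 2·arctan(exp(y/R)) − 90° = 2·arctan(3.37423) − 90° = 56.98420012°.

lat 56.984200°, lon 38.802702°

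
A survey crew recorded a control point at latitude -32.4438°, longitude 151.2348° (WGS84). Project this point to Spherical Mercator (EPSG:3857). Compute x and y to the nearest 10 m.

x 16835380 m, y -3821710 m

Web Mercator is spherical with R = a = 6378137 m.
x = R·λ = 6378137 × 2.639545204 = 16835380.926 m.
y = R·ln tan(π/4 + φ/2) = 6378137 × -0.599188807 = -3821708.298 m.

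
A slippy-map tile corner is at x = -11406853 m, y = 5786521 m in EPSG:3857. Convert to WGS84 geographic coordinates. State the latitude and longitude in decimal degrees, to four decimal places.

lat 46.0385°, lon -102.4695°

R = 6378137 m. λ = x/R = -102.46950394°.
φ = 2·arctan(exp(y/R)) − 90° = 2·arctan(2.47748) − 90° = 46.03849987°.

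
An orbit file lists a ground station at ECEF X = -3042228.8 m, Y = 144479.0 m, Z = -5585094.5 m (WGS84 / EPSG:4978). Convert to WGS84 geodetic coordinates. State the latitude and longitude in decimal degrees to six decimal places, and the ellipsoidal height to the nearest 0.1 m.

λ = atan2(Y, X) = 177.28099942°; p = √(X²+Y²) = 3045657.6 m.
Bowring's method on WGS84 (a = 6378137 m, b = 6356752.314 m) gives φ = -61.55699981°, h = -85.521 m.

lat -61.557000°, lon 177.280999°, h -85.5 m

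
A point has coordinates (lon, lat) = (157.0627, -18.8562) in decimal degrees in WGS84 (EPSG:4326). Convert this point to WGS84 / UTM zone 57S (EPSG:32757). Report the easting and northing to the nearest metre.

E 295894 m, N 7913968 m

Zone 57 central meridian λ₀ = 6×57 − 183 = 159°; Δλ = -1.9373°.
Transverse Mercator on WGS84 with k₀ = 0.9996 gives E = 295893.893 m, N = 7913968.049 m.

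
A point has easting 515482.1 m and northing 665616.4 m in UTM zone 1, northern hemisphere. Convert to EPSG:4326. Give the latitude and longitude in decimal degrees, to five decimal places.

Zone 1N: λ₀ = -177°, k₀ = 0.9996, false easting 500000 m.
Meridian distance M = (N − FN)/k₀ = 665882.8 m.
Inverse transverse Mercator on WGS84 gives φ = 6.02180027°, λ = -176.86009957°.

lat 6.02180°, lon -176.86010°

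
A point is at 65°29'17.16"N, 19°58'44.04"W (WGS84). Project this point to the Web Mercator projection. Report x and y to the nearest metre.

Web Mercator is spherical with R = a = 6378137 m.
x = R·λ = 6378137 × -0.348697586 = -2224040.975 m.
y = R·ln tan(π/4 + φ/2) = 6378137 × 1.526798447 = 9738129.668 m.

x -2224041 m, y 9738130 m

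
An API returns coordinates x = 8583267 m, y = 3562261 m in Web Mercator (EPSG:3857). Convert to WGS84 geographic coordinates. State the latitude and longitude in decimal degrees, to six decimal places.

R = 6378137 m. λ = x/R = 77.10479934°.
φ = 2·arctan(exp(y/R)) − 90° = 2·arctan(1.74807) − 90° = 30.45569727°.

lat 30.455697°, lon 77.104799°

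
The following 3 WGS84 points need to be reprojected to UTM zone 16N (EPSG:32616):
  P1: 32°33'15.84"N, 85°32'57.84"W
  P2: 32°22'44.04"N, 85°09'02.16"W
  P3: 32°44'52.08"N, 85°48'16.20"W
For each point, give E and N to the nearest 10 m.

UTM zone 16N: λ₀ = -87°, k₀ = 0.9996.
P1 (32.5544°, -85.5494°) → (636192.239, 3602817.274) m.
P2 (32.3789°, -85.1506°) → (673976.510, 3583939.108) m.
P3 (32.7478°, -85.8045°) → (611998.671, 3623960.712) m.

P1: E 636190 m, N 3602820 m; P2: E 673980 m, N 3583940 m; P3: E 612000 m, N 3623960 m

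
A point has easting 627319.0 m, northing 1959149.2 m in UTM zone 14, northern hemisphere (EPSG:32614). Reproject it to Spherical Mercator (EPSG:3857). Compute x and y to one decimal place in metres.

Unproject from UTM 14N (λ₀ = -99°) → φ = 17.71579993°, λ = -97.79929956°.
Web Mercator (R = 6378137 m): x = -10886968.227 m, y = 2004310.069 m.

x -10886968.2 m, y 2004310.1 m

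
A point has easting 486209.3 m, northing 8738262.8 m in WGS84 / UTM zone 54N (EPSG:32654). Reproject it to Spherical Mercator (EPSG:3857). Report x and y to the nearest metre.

x 15625772 m, y 14763330 m

Unproject from UTM 54N (λ₀ = 141°) → φ = 78.71520000°, λ = 140.36870157°.
Web Mercator (R = 6378137 m): x = 15625772.382 m, y = 14763329.911 m.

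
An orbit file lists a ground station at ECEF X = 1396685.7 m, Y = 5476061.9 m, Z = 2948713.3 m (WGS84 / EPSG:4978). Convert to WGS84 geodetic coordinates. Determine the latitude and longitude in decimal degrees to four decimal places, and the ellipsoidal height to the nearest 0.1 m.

lat 27.7123°, lon 75.6916°, h 850.9 m

λ = atan2(Y, X) = 75.69160002°; p = √(X²+Y²) = 5651370.2 m.
Bowring's method on WGS84 (a = 6378137 m, b = 6356752.314 m) gives φ = 27.71230008°, h = 850.886 m.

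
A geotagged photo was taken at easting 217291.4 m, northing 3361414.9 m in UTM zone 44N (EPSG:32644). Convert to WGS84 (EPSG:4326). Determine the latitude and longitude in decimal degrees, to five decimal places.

lat 30.35160°, lon 78.05900°

Zone 44N: λ₀ = 81°, k₀ = 0.9996, false easting 500000 m.
Meridian distance M = (N − FN)/k₀ = 3362760.0 m.
Inverse transverse Mercator on WGS84 gives φ = 30.35159991°, λ = 78.05899984°.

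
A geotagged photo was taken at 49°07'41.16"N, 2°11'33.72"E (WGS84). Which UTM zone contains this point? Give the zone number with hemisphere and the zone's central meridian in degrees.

UTM zone = ⌊(λ + 180)/6⌋ + 1; 2.1927° ∈ [0°, 6°) → zone 31.
Hemisphere: N (φ ≥ 0).
Central meridian λ₀ = 6×31 − 183 = 3°.

Zone 31N, central meridian 3°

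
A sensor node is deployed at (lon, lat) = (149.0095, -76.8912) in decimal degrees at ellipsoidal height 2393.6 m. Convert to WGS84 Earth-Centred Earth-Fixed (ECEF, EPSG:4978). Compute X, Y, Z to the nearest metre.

X -1244495 m, Y 747487 m, Z -6192361 m

WGS84: a = 6378137 m, e² = 0.006694380; N(φ) = a/√(1−e²sin²φ) = 6398484.639 m.
X = (N+h)·cosφ·cosλ = -1244495.090 m; Y = (N+h)·cosφ·sinλ = 747487.276 m; Z = (N(1−e²)+h)·sinφ = -6192360.993 m.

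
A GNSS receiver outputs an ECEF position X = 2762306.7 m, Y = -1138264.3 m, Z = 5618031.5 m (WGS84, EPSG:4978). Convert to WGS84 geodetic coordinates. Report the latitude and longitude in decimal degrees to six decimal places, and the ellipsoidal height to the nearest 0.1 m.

lat 62.155400°, lon -22.395100°, h 1590.5 m

λ = atan2(Y, X) = -22.39509993°; p = √(X²+Y²) = 2987638.5 m.
Bowring's method on WGS84 (a = 6378137 m, b = 6356752.314 m) gives φ = 62.15540011°, h = 1590.456 m.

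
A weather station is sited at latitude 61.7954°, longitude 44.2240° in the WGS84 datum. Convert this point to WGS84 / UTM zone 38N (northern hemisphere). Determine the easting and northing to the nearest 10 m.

Zone 38 central meridian λ₀ = 6×38 − 183 = 45°; Δλ = -0.7760°.
Transverse Mercator on WGS84 with k₀ = 0.9996 gives E = 459083.617 m, N = 6851632.032 m.

E 459080 m, N 6851630 m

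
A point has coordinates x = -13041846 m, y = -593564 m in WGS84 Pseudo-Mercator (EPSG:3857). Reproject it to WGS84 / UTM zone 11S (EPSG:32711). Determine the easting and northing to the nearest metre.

E 482616 m, N 9411475 m

Web Mercator inverse (R = 6378137 m) → φ = -5.32439627°, λ = -117.15689595°.
UTM 11S forward: E = 482616.215 m, N = 9411475.044 m.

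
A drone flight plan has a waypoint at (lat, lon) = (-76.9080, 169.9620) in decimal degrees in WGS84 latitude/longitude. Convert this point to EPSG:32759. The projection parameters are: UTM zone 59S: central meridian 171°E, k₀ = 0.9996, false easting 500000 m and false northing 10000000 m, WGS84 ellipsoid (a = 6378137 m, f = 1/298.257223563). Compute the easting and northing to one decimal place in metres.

Zone 59 central meridian λ₀ = 6×59 − 183 = 171°; Δλ = -1.0380°.
Transverse Mercator on WGS84 with k₀ = 0.9996 gives E = 473754.519 m, N = 1463261.717 m.

E 473754.5 m, N 1463261.7 m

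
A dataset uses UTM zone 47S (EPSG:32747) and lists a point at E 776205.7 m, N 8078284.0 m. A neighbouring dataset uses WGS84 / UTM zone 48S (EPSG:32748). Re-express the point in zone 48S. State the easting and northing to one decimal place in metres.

E 138538.6 m, N 8076950.5 m

UTM 47S → geographic: φ = -17.36419957°, λ = 101.59919982°.
UTM 48S (λ₀ = 105°) forward: E = 138538.638 m, N = 8076950.471 m.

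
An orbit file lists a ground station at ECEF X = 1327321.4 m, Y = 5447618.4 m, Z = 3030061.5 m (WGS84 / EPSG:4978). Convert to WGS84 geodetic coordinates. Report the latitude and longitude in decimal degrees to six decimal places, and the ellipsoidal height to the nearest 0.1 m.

lat 28.548400°, lon 76.306600°, h 66.3 m

λ = atan2(Y, X) = 76.30660026°; p = √(X²+Y²) = 5606989.2 m.
Bowring's method on WGS84 (a = 6378137 m, b = 6356752.314 m) gives φ = 28.54840034°, h = 66.316 m.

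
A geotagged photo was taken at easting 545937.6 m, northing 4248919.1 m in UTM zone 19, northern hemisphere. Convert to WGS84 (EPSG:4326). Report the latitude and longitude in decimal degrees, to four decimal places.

Zone 19N: λ₀ = -69°, k₀ = 0.9996, false easting 500000 m.
Meridian distance M = (N − FN)/k₀ = 4250619.3 m.
Inverse transverse Mercator on WGS84 gives φ = 38.38729979°, λ = -68.47400010°.

lat 38.3873°, lon -68.4740°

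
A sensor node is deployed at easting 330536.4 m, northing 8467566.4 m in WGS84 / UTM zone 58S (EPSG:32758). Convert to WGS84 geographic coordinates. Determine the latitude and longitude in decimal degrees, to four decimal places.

Zone 58S: λ₀ = 165°, k₀ = 0.9996, false easting 500000 m, false northing 10000000 m.
Meridian distance M = (N − FN)/k₀ = -1533046.8 m.
Inverse transverse Mercator on WGS84 gives φ = -13.85669985°, λ = 163.43190001°.

lat -13.8567°, lon 163.4319°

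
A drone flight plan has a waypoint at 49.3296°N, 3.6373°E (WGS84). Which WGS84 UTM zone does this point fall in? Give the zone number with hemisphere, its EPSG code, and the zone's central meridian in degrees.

Zone 31N (EPSG:32631), central meridian 3°

UTM zone = ⌊(λ + 180)/6⌋ + 1; 3.6373° ∈ [0°, 6°) → zone 31.
Hemisphere: N (φ ≥ 0).
Central meridian λ₀ = 6×31 − 183 = 3°.
EPSG code: 32631.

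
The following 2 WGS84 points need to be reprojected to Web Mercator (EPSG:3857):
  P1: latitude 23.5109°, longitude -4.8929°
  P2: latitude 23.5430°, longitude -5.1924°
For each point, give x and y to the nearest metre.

Web Mercator: x = R·λ, y = R·ln tan(π/4+φ/2), R = 6378137 m.
P1 (23.5109°, -4.8929°) → (-544675.137, 2693921.396) m.
P2 (23.5430°, -5.1924°) → (-578015.324, 2697818.728) m.

P1: x -544675 m, y 2693921 m; P2: x -578015 m, y 2697819 m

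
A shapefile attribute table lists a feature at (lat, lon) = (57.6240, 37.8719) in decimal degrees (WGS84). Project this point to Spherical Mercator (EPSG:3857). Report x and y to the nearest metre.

x 4215881 m, y 7888743 m

Web Mercator is spherical with R = a = 6378137 m.
x = R·λ = 6378137 × 0.660989349 = 4215880.623 m.
y = R·ln tan(π/4 + φ/2) = 6378137 × 1.236841258 = 7888742.993 m.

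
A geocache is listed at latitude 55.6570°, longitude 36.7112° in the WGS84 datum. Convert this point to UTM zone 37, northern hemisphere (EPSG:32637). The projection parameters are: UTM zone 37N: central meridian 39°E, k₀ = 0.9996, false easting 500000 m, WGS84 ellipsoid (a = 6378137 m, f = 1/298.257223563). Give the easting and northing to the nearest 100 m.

E 356000 m, N 6170300 m

Zone 37 central meridian λ₀ = 6×37 − 183 = 39°; Δλ = -2.2888°.
Transverse Mercator on WGS84 with k₀ = 0.9996 gives E = 356004.781 m, N = 6170280.926 m.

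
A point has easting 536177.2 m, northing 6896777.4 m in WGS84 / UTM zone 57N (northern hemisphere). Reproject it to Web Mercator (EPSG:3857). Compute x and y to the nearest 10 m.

Unproject from UTM 57N (λ₀ = 159°) → φ = 62.20110003°, λ = 159.69530082°.
Web Mercator (R = 6378137 m): x = 17777199.570 m, y = 8906985.130 m.

x 17777200 m, y 8906990 m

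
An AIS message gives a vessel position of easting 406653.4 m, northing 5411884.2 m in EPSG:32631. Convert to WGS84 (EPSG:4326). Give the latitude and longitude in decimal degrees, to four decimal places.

Zone 31N: λ₀ = 3°, k₀ = 0.9996, false easting 500000 m.
Meridian distance M = (N − FN)/k₀ = 5414049.8 m.
Inverse transverse Mercator on WGS84 gives φ = 48.85289990°, λ = 1.72750035°.

lat 48.8529°, lon 1.7275°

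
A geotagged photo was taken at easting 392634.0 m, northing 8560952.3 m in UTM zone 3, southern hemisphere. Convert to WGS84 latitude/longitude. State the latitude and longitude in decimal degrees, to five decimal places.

Zone 3S: λ₀ = -165°, k₀ = 0.9996, false easting 500000 m, false northing 10000000 m.
Meridian distance M = (N − FN)/k₀ = -1439623.5 m.
Inverse transverse Mercator on WGS84 gives φ = -13.01540009°, λ = -165.99009998°.

lat -13.01540°, lon -165.99010°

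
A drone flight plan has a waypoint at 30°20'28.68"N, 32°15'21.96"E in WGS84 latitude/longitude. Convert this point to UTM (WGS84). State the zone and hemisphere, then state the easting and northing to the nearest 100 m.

Zone 36N: E 428500 m, N 3356800 m

Longitude 32.2561° lies in the 6° band [30°, 36°), giving zone 36; latitude is north of the equator, so 36N.
Zone 36 central meridian λ₀ = 6×36 − 183 = 33°; Δλ = -0.7439°.
Transverse Mercator on WGS84 with k₀ = 0.9996 gives E = 428498.357 m, N = 3356839.625 m.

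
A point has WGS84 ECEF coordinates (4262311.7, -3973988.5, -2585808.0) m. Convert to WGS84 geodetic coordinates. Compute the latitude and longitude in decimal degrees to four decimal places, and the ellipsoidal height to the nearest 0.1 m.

λ = atan2(Y, X) = -42.99509986°; p = √(X²+Y²) = 5827511.1 m.
Bowring's method on WGS84 (a = 6378137 m, b = 6356752.314 m) gives φ = -24.07100010°, h = 839.8505 m.

lat -24.0710°, lon -42.9951°, h 839.9 m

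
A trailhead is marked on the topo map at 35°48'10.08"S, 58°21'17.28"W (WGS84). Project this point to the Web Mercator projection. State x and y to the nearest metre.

Web Mercator is spherical with R = a = 6378137 m.
x = R·λ = 6378137 × -1.018483394 = -6496026.621 m.
y = R·ln tan(π/4 + φ/2) = 6378137 × -0.670026494 = -4273520.773 m.

x -6496027 m, y -4273521 m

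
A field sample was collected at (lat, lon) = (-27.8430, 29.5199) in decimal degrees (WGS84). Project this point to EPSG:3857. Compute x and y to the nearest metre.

Web Mercator is spherical with R = a = 6378137 m.
x = R·λ = 6378137 × 0.515219450 = 3286140.236 m.
y = R·ln tan(π/4 + φ/2) = 6378137 × -0.506291110 = -3229194.063 m.

x 3286140 m, y -3229194 m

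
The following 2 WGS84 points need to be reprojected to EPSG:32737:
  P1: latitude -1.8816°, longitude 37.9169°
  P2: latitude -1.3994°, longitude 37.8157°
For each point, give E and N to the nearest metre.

P1: E 379535 m, N 9791989 m; P2: E 368247 m, N 9845291 m

UTM zone 37S: λ₀ = 39°, k₀ = 0.9996.
P1 (-1.8816°, 37.9169°) → (379535.429, 9791988.526) m.
P2 (-1.3994°, 37.8157°) → (368246.669, 9845290.687) m.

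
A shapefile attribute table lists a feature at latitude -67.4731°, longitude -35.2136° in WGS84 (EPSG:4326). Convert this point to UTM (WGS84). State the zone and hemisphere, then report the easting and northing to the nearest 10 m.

Longitude -35.2136° lies in the 6° band [-36°, -30°), giving zone 25; latitude is south of the equator, so 25S.
Zone 25 central meridian λ₀ = 6×25 − 183 = -33°; Δλ = -2.2136°.
Transverse Mercator on WGS84 with k₀ = 0.9996 gives E = 405377.216 m, N = 2514189.793 m.

Zone 25S: E 405380 m, N 2514190 m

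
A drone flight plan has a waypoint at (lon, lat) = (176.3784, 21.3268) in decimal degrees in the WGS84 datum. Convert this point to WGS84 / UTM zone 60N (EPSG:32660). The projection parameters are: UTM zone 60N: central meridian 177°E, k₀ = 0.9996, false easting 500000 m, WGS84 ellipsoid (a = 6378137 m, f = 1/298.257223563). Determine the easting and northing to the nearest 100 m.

Zone 60 central meridian λ₀ = 6×60 − 183 = 177°; Δλ = -0.6216°.
Transverse Mercator on WGS84 with k₀ = 0.9996 gives E = 435538.578 m, N = 2358443.360 m.

E 435500 m, N 2358400 m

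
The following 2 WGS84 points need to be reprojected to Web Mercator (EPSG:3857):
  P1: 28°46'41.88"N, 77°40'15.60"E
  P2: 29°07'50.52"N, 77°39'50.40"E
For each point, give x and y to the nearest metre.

P1: x 8646296 m, y 3347459 m; P2: x 8645517 m, y 3392292 m

Web Mercator: x = R·λ, y = R·ln tan(π/4+φ/2), R = 6378137 m.
P1 (28.7783°, 77.6710°) → (8646296.169, 3347458.740) m.
P2 (29.1307°, 77.6640°) → (8645516.933, 3392291.757) m.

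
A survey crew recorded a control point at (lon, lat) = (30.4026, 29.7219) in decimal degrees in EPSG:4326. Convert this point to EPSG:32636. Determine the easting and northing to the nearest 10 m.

E 248750 m, N 3290800 m

Zone 36 central meridian λ₀ = 6×36 − 183 = 33°; Δλ = -2.5974°.
Transverse Mercator on WGS84 with k₀ = 0.9996 gives E = 248747.178 m, N = 3290795.046 m.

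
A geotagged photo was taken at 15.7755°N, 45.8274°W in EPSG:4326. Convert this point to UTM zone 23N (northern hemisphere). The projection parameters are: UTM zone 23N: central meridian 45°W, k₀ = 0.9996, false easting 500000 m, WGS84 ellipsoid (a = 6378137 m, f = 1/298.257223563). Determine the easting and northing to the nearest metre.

E 411374 m, N 1744277 m

Zone 23 central meridian λ₀ = 6×23 − 183 = -45°; Δλ = -0.8274°.
Transverse Mercator on WGS84 with k₀ = 0.9996 gives E = 411374.361 m, N = 1744276.677 m.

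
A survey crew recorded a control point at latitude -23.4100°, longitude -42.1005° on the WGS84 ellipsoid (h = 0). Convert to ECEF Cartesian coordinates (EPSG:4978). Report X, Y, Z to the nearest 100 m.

WGS84: a = 6378137 m, e² = 0.006694380; N(φ) = a/√(1−e²sin²φ) = 6381509.666 m.
X = (N+h)·cosφ·cosλ = 4345137.708 m; Y = (N+h)·cosφ·sinλ = -3926202.077 m; Z = (N(1−e²)+h)·sinφ = -2518452.144 m.

X 4345100 m, Y -3926200 m, Z -2518500 m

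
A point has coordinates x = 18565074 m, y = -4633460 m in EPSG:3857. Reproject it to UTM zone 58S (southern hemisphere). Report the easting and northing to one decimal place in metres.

E 654851.5 m, N 5750367.6 m

Web Mercator inverse (R = 6378137 m) → φ = -38.38149974°, λ = 166.77289725°.
UTM 58S forward: E = 654851.536 m, N = 5750367.621 m.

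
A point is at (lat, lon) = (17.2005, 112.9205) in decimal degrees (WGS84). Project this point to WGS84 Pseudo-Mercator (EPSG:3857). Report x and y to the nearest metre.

x 12570253 m, y 1944177 m

Web Mercator is spherical with R = a = 6378137 m.
x = R·λ = 6378137 × 1.970834518 = 12570252.560 m.
y = R·ln tan(π/4 + φ/2) = 6378137 × 0.304818940 = 1944176.960 m.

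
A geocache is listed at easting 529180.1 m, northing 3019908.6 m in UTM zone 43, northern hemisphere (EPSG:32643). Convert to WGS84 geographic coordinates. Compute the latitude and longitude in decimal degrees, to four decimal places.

lat 27.3019°, lon 75.2949°

Zone 43N: λ₀ = 75°, k₀ = 0.9996, false easting 500000 m.
Meridian distance M = (N − FN)/k₀ = 3021117.0 m.
Inverse transverse Mercator on WGS84 gives φ = 27.30189993°, λ = 75.29490006°.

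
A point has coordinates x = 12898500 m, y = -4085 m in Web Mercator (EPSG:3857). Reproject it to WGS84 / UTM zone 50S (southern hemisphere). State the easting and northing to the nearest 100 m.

Web Mercator inverse (R = 6378137 m) → φ = -0.03669618°, λ = 115.86919692°.
UTM 50S forward: E = 374161.730 m, N = 9995943.174 m.

E 374200 m, N 9995900 m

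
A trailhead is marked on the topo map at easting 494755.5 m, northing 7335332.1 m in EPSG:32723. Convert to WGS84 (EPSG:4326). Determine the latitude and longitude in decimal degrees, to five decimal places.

Zone 23S: λ₀ = -45°, k₀ = 0.9996, false easting 500000 m, false northing 10000000 m.
Meridian distance M = (N − FN)/k₀ = -2665734.2 m.
Inverse transverse Mercator on WGS84 gives φ = -24.09430010°, λ = -45.05160039°.

lat -24.09430°, lon -45.05160°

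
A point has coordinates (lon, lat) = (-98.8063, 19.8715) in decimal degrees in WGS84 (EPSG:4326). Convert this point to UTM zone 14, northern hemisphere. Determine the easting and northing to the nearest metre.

E 520278 m, N 2197273 m

Zone 14 central meridian λ₀ = 6×14 − 183 = -99°; Δλ = +0.1937°.
Transverse Mercator on WGS84 with k₀ = 0.9996 gives E = 520278.454 m, N = 2197273.251 m.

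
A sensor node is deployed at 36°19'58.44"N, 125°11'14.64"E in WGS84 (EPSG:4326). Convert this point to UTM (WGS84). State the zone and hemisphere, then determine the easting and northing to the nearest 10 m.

Longitude 125.1874° lies in the 6° band [120°, 126°), giving zone 51; latitude is north of the equator, so 51N.
Zone 51 central meridian λ₀ = 6×51 − 183 = 123°; Δλ = +2.1874°.
Transverse Mercator on WGS84 with k₀ = 0.9996 gives E = 696327.601 m, N = 4023093.964 m.

Zone 51N: E 696330 m, N 4023090 m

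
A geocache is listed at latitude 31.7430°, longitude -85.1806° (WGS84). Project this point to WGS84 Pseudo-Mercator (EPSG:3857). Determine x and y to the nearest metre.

x -9482261 m, y 3729622 m

Web Mercator is spherical with R = a = 6378137 m.
x = R·λ = 6378137 × -1.486681929 = -9482261.017 m.
y = R·ln tan(π/4 + φ/2) = 6378137 × 0.584751074 = 3729622.460 m.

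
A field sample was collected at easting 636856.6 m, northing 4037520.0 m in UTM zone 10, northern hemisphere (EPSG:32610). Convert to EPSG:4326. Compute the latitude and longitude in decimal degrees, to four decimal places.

lat 36.4732°, lon -121.4724°

Zone 10N: λ₀ = -123°, k₀ = 0.9996, false easting 500000 m.
Meridian distance M = (N − FN)/k₀ = 4039135.7 m.
Inverse transverse Mercator on WGS84 gives φ = 36.47320006°, λ = -121.47239945°.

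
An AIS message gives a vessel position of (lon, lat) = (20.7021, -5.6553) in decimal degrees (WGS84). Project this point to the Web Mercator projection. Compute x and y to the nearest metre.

x 2304547 m, y -630570 m

Web Mercator is spherical with R = a = 6378137 m.
x = R·λ = 6378137 × 0.361319807 = 2304547.230 m.
y = R·ln tan(π/4 + φ/2) = 6378137 × -0.098864265 = -630569.827 m.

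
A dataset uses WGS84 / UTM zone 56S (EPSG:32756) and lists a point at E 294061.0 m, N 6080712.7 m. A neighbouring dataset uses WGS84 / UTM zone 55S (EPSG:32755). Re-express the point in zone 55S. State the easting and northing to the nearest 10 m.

E 839020 m, N 6076670 m

UTM 56S → geographic: φ = -35.39569995°, λ = 150.73240021°.
UTM 55S (λ₀ = 147°) forward: E = 839019.457 m, N = 6076672.630 m.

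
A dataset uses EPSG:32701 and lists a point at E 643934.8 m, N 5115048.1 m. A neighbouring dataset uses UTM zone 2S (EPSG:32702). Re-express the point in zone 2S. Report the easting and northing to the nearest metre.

E 163717 m, N 5108031 m

UTM 1S → geographic: φ = -44.10359962°, λ = -175.20159966°.
UTM 2S (λ₀ = -171°) forward: E = 163717.461 m, N = 5108031.380 m.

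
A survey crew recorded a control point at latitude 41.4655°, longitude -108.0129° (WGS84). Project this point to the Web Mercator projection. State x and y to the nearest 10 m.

Web Mercator is spherical with R = a = 6378137 m.
x = R·λ = 6378137 × -1.885180740 = -12023941.027 m.
y = R·ln tan(π/4 + φ/2) = 6378137 × 0.796666359 = 5081247.178 m.

x -12023940 m, y 5081250 m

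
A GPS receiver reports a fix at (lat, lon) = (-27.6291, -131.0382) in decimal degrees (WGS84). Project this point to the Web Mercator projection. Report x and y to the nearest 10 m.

x -14587110 m, y -3202290 m

Web Mercator is spherical with R = a = 6378137 m.
x = R·λ = 6378137 × -2.287048036 = -14587105.698 m.
y = R·ln tan(π/4 + φ/2) = 6378137 × -0.502073216 = -3202291.753 m.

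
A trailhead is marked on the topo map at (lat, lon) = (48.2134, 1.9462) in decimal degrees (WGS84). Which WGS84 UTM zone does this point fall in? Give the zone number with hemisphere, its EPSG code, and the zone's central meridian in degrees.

Zone 31N (EPSG:32631), central meridian 3°

UTM zone = ⌊(λ + 180)/6⌋ + 1; 1.9462° ∈ [0°, 6°) → zone 31.
Hemisphere: N (φ ≥ 0).
Central meridian λ₀ = 6×31 − 183 = 3°.
EPSG code: 32631.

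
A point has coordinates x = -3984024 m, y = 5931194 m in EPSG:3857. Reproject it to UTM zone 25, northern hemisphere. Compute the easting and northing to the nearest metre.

E 287699 m, N 5201529 m

Web Mercator inverse (R = 6378137 m) → φ = 46.93330170°, λ = -35.78909651°.
UTM 25N forward: E = 287699.162 m, N = 5201528.672 m.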